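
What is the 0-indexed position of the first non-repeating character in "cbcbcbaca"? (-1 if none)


Input: cbcbcbaca
Character frequencies:
  'a': 2
  'b': 3
  'c': 4
Scanning left to right for freq == 1:
  Position 0 ('c'): freq=4, skip
  Position 1 ('b'): freq=3, skip
  Position 2 ('c'): freq=4, skip
  Position 3 ('b'): freq=3, skip
  Position 4 ('c'): freq=4, skip
  Position 5 ('b'): freq=3, skip
  Position 6 ('a'): freq=2, skip
  Position 7 ('c'): freq=4, skip
  Position 8 ('a'): freq=2, skip
  No unique character found => answer = -1

-1


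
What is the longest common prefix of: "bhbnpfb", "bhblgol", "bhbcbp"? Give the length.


Words: bhbnpfb, bhblgol, bhbcbp
  Position 0: all 'b' => match
  Position 1: all 'h' => match
  Position 2: all 'b' => match
  Position 3: ('n', 'l', 'c') => mismatch, stop
LCP = "bhb" (length 3)

3


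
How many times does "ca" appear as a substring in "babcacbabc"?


Searching for "ca" in "babcacbabc"
Scanning each position:
  Position 0: "ba" => no
  Position 1: "ab" => no
  Position 2: "bc" => no
  Position 3: "ca" => MATCH
  Position 4: "ac" => no
  Position 5: "cb" => no
  Position 6: "ba" => no
  Position 7: "ab" => no
  Position 8: "bc" => no
Total occurrences: 1

1


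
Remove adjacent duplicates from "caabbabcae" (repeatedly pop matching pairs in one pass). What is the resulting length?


Input: caabbabcae
Stack-based adjacent duplicate removal:
  Read 'c': push. Stack: c
  Read 'a': push. Stack: ca
  Read 'a': matches stack top 'a' => pop. Stack: c
  Read 'b': push. Stack: cb
  Read 'b': matches stack top 'b' => pop. Stack: c
  Read 'a': push. Stack: ca
  Read 'b': push. Stack: cab
  Read 'c': push. Stack: cabc
  Read 'a': push. Stack: cabca
  Read 'e': push. Stack: cabcae
Final stack: "cabcae" (length 6)

6


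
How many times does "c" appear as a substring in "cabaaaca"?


Searching for "c" in "cabaaaca"
Scanning each position:
  Position 0: "c" => MATCH
  Position 1: "a" => no
  Position 2: "b" => no
  Position 3: "a" => no
  Position 4: "a" => no
  Position 5: "a" => no
  Position 6: "c" => MATCH
  Position 7: "a" => no
Total occurrences: 2

2


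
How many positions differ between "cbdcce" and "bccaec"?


Comparing "cbdcce" and "bccaec" position by position:
  Position 0: 'c' vs 'b' => DIFFER
  Position 1: 'b' vs 'c' => DIFFER
  Position 2: 'd' vs 'c' => DIFFER
  Position 3: 'c' vs 'a' => DIFFER
  Position 4: 'c' vs 'e' => DIFFER
  Position 5: 'e' vs 'c' => DIFFER
Positions that differ: 6

6


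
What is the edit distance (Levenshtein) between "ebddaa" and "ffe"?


Computing edit distance: "ebddaa" -> "ffe"
DP table:
           f    f    e
      0    1    2    3
  e   1    1    2    2
  b   2    2    2    3
  d   3    3    3    3
  d   4    4    4    4
  a   5    5    5    5
  a   6    6    6    6
Edit distance = dp[6][3] = 6

6


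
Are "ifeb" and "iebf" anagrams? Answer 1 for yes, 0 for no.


Strings: "ifeb", "iebf"
Sorted first:  befi
Sorted second: befi
Sorted forms match => anagrams

1


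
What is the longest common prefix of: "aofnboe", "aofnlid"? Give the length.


Words: aofnboe, aofnlid
  Position 0: all 'a' => match
  Position 1: all 'o' => match
  Position 2: all 'f' => match
  Position 3: all 'n' => match
  Position 4: ('b', 'l') => mismatch, stop
LCP = "aofn" (length 4)

4


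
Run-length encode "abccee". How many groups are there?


Input: abccee
Scanning for consecutive runs:
  Group 1: 'a' x 1 (positions 0-0)
  Group 2: 'b' x 1 (positions 1-1)
  Group 3: 'c' x 2 (positions 2-3)
  Group 4: 'e' x 2 (positions 4-5)
Total groups: 4

4


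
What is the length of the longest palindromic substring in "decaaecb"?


Input: "decaaecb"
Checking substrings for palindromes:
  [3:5] "aa" (len 2) => palindrome
Longest palindromic substring: "aa" with length 2

2


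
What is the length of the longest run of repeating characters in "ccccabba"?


Input: "ccccabba"
Scanning for longest run:
  Position 1 ('c'): continues run of 'c', length=2
  Position 2 ('c'): continues run of 'c', length=3
  Position 3 ('c'): continues run of 'c', length=4
  Position 4 ('a'): new char, reset run to 1
  Position 5 ('b'): new char, reset run to 1
  Position 6 ('b'): continues run of 'b', length=2
  Position 7 ('a'): new char, reset run to 1
Longest run: 'c' with length 4

4


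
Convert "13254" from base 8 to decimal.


Input: "13254" in base 8
Positional expansion:
  Digit '1' (value 1) x 8^4 = 4096
  Digit '3' (value 3) x 8^3 = 1536
  Digit '2' (value 2) x 8^2 = 128
  Digit '5' (value 5) x 8^1 = 40
  Digit '4' (value 4) x 8^0 = 4
Sum = 5804

5804


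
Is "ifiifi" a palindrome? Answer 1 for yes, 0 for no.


Input: ifiifi
Reversed: ifiifi
  Compare pos 0 ('i') with pos 5 ('i'): match
  Compare pos 1 ('f') with pos 4 ('f'): match
  Compare pos 2 ('i') with pos 3 ('i'): match
Result: palindrome

1


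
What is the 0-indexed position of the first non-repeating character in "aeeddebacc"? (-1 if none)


Input: aeeddebacc
Character frequencies:
  'a': 2
  'b': 1
  'c': 2
  'd': 2
  'e': 3
Scanning left to right for freq == 1:
  Position 0 ('a'): freq=2, skip
  Position 1 ('e'): freq=3, skip
  Position 2 ('e'): freq=3, skip
  Position 3 ('d'): freq=2, skip
  Position 4 ('d'): freq=2, skip
  Position 5 ('e'): freq=3, skip
  Position 6 ('b'): unique! => answer = 6

6


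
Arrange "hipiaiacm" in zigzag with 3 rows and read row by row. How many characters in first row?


Zigzag "hipiaiacm" into 3 rows:
Placing characters:
  'h' => row 0
  'i' => row 1
  'p' => row 2
  'i' => row 1
  'a' => row 0
  'i' => row 1
  'a' => row 2
  'c' => row 1
  'm' => row 0
Rows:
  Row 0: "ham"
  Row 1: "iiic"
  Row 2: "pa"
First row length: 3

3


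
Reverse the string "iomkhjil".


Input: iomkhjil
Reading characters right to left:
  Position 7: 'l'
  Position 6: 'i'
  Position 5: 'j'
  Position 4: 'h'
  Position 3: 'k'
  Position 2: 'm'
  Position 1: 'o'
  Position 0: 'i'
Reversed: lijhkmoi

lijhkmoi


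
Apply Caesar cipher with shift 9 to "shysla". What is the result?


Caesar cipher: shift "shysla" by 9
  's' (pos 18) + 9 = pos 1 = 'b'
  'h' (pos 7) + 9 = pos 16 = 'q'
  'y' (pos 24) + 9 = pos 7 = 'h'
  's' (pos 18) + 9 = pos 1 = 'b'
  'l' (pos 11) + 9 = pos 20 = 'u'
  'a' (pos 0) + 9 = pos 9 = 'j'
Result: bqhbuj

bqhbuj


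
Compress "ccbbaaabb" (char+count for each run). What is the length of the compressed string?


Input: ccbbaaabb
Runs:
  'c' x 2 => "c2"
  'b' x 2 => "b2"
  'a' x 3 => "a3"
  'b' x 2 => "b2"
Compressed: "c2b2a3b2"
Compressed length: 8

8


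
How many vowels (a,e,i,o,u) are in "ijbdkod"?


Input: ijbdkod
Checking each character:
  'i' at position 0: vowel (running total: 1)
  'j' at position 1: consonant
  'b' at position 2: consonant
  'd' at position 3: consonant
  'k' at position 4: consonant
  'o' at position 5: vowel (running total: 2)
  'd' at position 6: consonant
Total vowels: 2

2


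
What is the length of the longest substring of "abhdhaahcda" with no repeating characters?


Input: "abhdhaahcda"
Sliding window (track last position of each char):
  Position 0 ('a'): window [0,0] length 1 -- new best
  Position 1 ('b'): window [0,1] length 2 -- new best
  Position 2 ('h'): window [0,2] length 3 -- new best
  Position 3 ('d'): window [0,3] length 4 -- new best
  Position 4 ('h'): repeat (last at 2), move window start to 3
  Position 4 ('h'): window [3,4] length 2
  Position 5 ('a'): window [3,5] length 3
  Position 6 ('a'): repeat (last at 5), move window start to 6
  Position 6 ('a'): window [6,6] length 1
  Position 7 ('h'): window [6,7] length 2
  Position 8 ('c'): window [6,8] length 3
  Position 9 ('d'): window [6,9] length 4
  Position 10 ('a'): repeat (last at 6), move window start to 7
  Position 10 ('a'): window [7,10] length 4
Longest substring with no repeats: "abhd" with length 4

4


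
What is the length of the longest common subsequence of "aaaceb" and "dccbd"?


LCS of "aaaceb" and "dccbd"
DP table:
           d    c    c    b    d
      0    0    0    0    0    0
  a   0    0    0    0    0    0
  a   0    0    0    0    0    0
  a   0    0    0    0    0    0
  c   0    0    1    1    1    1
  e   0    0    1    1    1    1
  b   0    0    1    1    2    2
LCS length = dp[6][5] = 2

2


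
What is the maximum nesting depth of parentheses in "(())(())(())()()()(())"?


Input: "(())(())(())()()()(())"
Tracking depth:
  Position 0 '(': depth becomes 1
  Position 1 '(': depth becomes 2
  Position 2 ')': depth becomes 1
  Position 3 ')': depth becomes 0
  Position 4 '(': depth becomes 1
  Position 5 '(': depth becomes 2
  Position 6 ')': depth becomes 1
  Position 7 ')': depth becomes 0
  Position 8 '(': depth becomes 1
  Position 9 '(': depth becomes 2
  Position 10 ')': depth becomes 1
  Position 11 ')': depth becomes 0
  Position 12 '(': depth becomes 1
  Position 13 ')': depth becomes 0
  Position 14 '(': depth becomes 1
  Position 15 ')': depth becomes 0
  Position 16 '(': depth becomes 1
  Position 17 ')': depth becomes 0
  Position 18 '(': depth becomes 1
  Position 19 '(': depth becomes 2
  Position 20 ')': depth becomes 1
  Position 21 ')': depth becomes 0
Maximum depth reached: 2

2


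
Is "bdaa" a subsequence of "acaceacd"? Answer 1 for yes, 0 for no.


Check if "bdaa" is a subsequence of "acaceacd"
Greedy scan:
  Position 0 ('a'): no match needed
  Position 1 ('c'): no match needed
  Position 2 ('a'): no match needed
  Position 3 ('c'): no match needed
  Position 4 ('e'): no match needed
  Position 5 ('a'): no match needed
  Position 6 ('c'): no match needed
  Position 7 ('d'): no match needed
Only matched 0/4 characters => not a subsequence

0


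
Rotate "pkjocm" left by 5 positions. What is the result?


Input: "pkjocm", rotate left by 5
First 5 characters: "pkjoc"
Remaining characters: "m"
Concatenate remaining + first: "m" + "pkjoc" = "mpkjoc"

mpkjoc


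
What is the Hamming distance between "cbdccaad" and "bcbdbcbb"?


Comparing "cbdccaad" and "bcbdbcbb" position by position:
  Position 0: 'c' vs 'b' => differ
  Position 1: 'b' vs 'c' => differ
  Position 2: 'd' vs 'b' => differ
  Position 3: 'c' vs 'd' => differ
  Position 4: 'c' vs 'b' => differ
  Position 5: 'a' vs 'c' => differ
  Position 6: 'a' vs 'b' => differ
  Position 7: 'd' vs 'b' => differ
Total differences (Hamming distance): 8

8


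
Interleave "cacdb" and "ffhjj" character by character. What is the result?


Interleaving "cacdb" and "ffhjj":
  Position 0: 'c' from first, 'f' from second => "cf"
  Position 1: 'a' from first, 'f' from second => "af"
  Position 2: 'c' from first, 'h' from second => "ch"
  Position 3: 'd' from first, 'j' from second => "dj"
  Position 4: 'b' from first, 'j' from second => "bj"
Result: cfafchdjbj

cfafchdjbj


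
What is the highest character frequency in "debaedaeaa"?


Input: debaedaeaa
Character counts:
  'a': 4
  'b': 1
  'd': 2
  'e': 3
Maximum frequency: 4

4


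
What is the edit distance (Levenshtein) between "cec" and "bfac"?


Computing edit distance: "cec" -> "bfac"
DP table:
           b    f    a    c
      0    1    2    3    4
  c   1    1    2    3    3
  e   2    2    2    3    4
  c   3    3    3    3    3
Edit distance = dp[3][4] = 3

3


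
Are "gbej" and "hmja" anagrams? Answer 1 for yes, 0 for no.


Strings: "gbej", "hmja"
Sorted first:  begj
Sorted second: ahjm
Differ at position 0: 'b' vs 'a' => not anagrams

0


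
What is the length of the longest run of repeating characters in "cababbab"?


Input: "cababbab"
Scanning for longest run:
  Position 1 ('a'): new char, reset run to 1
  Position 2 ('b'): new char, reset run to 1
  Position 3 ('a'): new char, reset run to 1
  Position 4 ('b'): new char, reset run to 1
  Position 5 ('b'): continues run of 'b', length=2
  Position 6 ('a'): new char, reset run to 1
  Position 7 ('b'): new char, reset run to 1
Longest run: 'b' with length 2

2


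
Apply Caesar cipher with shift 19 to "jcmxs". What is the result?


Caesar cipher: shift "jcmxs" by 19
  'j' (pos 9) + 19 = pos 2 = 'c'
  'c' (pos 2) + 19 = pos 21 = 'v'
  'm' (pos 12) + 19 = pos 5 = 'f'
  'x' (pos 23) + 19 = pos 16 = 'q'
  's' (pos 18) + 19 = pos 11 = 'l'
Result: cvfql

cvfql


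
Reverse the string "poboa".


Input: poboa
Reading characters right to left:
  Position 4: 'a'
  Position 3: 'o'
  Position 2: 'b'
  Position 1: 'o'
  Position 0: 'p'
Reversed: aobop

aobop


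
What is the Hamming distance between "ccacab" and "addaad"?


Comparing "ccacab" and "addaad" position by position:
  Position 0: 'c' vs 'a' => differ
  Position 1: 'c' vs 'd' => differ
  Position 2: 'a' vs 'd' => differ
  Position 3: 'c' vs 'a' => differ
  Position 4: 'a' vs 'a' => same
  Position 5: 'b' vs 'd' => differ
Total differences (Hamming distance): 5

5


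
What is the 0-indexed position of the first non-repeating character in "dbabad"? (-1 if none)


Input: dbabad
Character frequencies:
  'a': 2
  'b': 2
  'd': 2
Scanning left to right for freq == 1:
  Position 0 ('d'): freq=2, skip
  Position 1 ('b'): freq=2, skip
  Position 2 ('a'): freq=2, skip
  Position 3 ('b'): freq=2, skip
  Position 4 ('a'): freq=2, skip
  Position 5 ('d'): freq=2, skip
  No unique character found => answer = -1

-1


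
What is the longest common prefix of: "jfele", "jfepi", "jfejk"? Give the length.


Words: jfele, jfepi, jfejk
  Position 0: all 'j' => match
  Position 1: all 'f' => match
  Position 2: all 'e' => match
  Position 3: ('l', 'p', 'j') => mismatch, stop
LCP = "jfe" (length 3)

3


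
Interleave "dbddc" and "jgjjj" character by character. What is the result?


Interleaving "dbddc" and "jgjjj":
  Position 0: 'd' from first, 'j' from second => "dj"
  Position 1: 'b' from first, 'g' from second => "bg"
  Position 2: 'd' from first, 'j' from second => "dj"
  Position 3: 'd' from first, 'j' from second => "dj"
  Position 4: 'c' from first, 'j' from second => "cj"
Result: djbgdjdjcj

djbgdjdjcj


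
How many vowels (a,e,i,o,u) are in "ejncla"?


Input: ejncla
Checking each character:
  'e' at position 0: vowel (running total: 1)
  'j' at position 1: consonant
  'n' at position 2: consonant
  'c' at position 3: consonant
  'l' at position 4: consonant
  'a' at position 5: vowel (running total: 2)
Total vowels: 2

2


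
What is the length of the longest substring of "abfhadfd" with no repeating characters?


Input: "abfhadfd"
Sliding window (track last position of each char):
  Position 0 ('a'): window [0,0] length 1 -- new best
  Position 1 ('b'): window [0,1] length 2 -- new best
  Position 2 ('f'): window [0,2] length 3 -- new best
  Position 3 ('h'): window [0,3] length 4 -- new best
  Position 4 ('a'): repeat (last at 0), move window start to 1
  Position 4 ('a'): window [1,4] length 4
  Position 5 ('d'): window [1,5] length 5 -- new best
  Position 6 ('f'): repeat (last at 2), move window start to 3
  Position 6 ('f'): window [3,6] length 4
  Position 7 ('d'): repeat (last at 5), move window start to 6
  Position 7 ('d'): window [6,7] length 2
Longest substring with no repeats: "bfhad" with length 5

5


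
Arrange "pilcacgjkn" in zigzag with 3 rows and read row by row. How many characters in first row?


Zigzag "pilcacgjkn" into 3 rows:
Placing characters:
  'p' => row 0
  'i' => row 1
  'l' => row 2
  'c' => row 1
  'a' => row 0
  'c' => row 1
  'g' => row 2
  'j' => row 1
  'k' => row 0
  'n' => row 1
Rows:
  Row 0: "pak"
  Row 1: "iccjn"
  Row 2: "lg"
First row length: 3

3


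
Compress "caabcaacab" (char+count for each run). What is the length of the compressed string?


Input: caabcaacab
Runs:
  'c' x 1 => "c1"
  'a' x 2 => "a2"
  'b' x 1 => "b1"
  'c' x 1 => "c1"
  'a' x 2 => "a2"
  'c' x 1 => "c1"
  'a' x 1 => "a1"
  'b' x 1 => "b1"
Compressed: "c1a2b1c1a2c1a1b1"
Compressed length: 16

16


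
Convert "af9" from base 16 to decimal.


Input: "af9" in base 16
Positional expansion:
  Digit 'a' (value 10) x 16^2 = 2560
  Digit 'f' (value 15) x 16^1 = 240
  Digit '9' (value 9) x 16^0 = 9
Sum = 2809

2809


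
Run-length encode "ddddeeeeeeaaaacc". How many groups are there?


Input: ddddeeeeeeaaaacc
Scanning for consecutive runs:
  Group 1: 'd' x 4 (positions 0-3)
  Group 2: 'e' x 6 (positions 4-9)
  Group 3: 'a' x 4 (positions 10-13)
  Group 4: 'c' x 2 (positions 14-15)
Total groups: 4

4


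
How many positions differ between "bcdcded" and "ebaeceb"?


Comparing "bcdcded" and "ebaeceb" position by position:
  Position 0: 'b' vs 'e' => DIFFER
  Position 1: 'c' vs 'b' => DIFFER
  Position 2: 'd' vs 'a' => DIFFER
  Position 3: 'c' vs 'e' => DIFFER
  Position 4: 'd' vs 'c' => DIFFER
  Position 5: 'e' vs 'e' => same
  Position 6: 'd' vs 'b' => DIFFER
Positions that differ: 6

6


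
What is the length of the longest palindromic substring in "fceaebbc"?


Input: "fceaebbc"
Checking substrings for palindromes:
  [2:5] "eae" (len 3) => palindrome
  [5:7] "bb" (len 2) => palindrome
Longest palindromic substring: "eae" with length 3

3


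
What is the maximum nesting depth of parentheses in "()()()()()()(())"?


Input: "()()()()()()(())"
Tracking depth:
  Position 0 '(': depth becomes 1
  Position 1 ')': depth becomes 0
  Position 2 '(': depth becomes 1
  Position 3 ')': depth becomes 0
  Position 4 '(': depth becomes 1
  Position 5 ')': depth becomes 0
  Position 6 '(': depth becomes 1
  Position 7 ')': depth becomes 0
  Position 8 '(': depth becomes 1
  Position 9 ')': depth becomes 0
  Position 10 '(': depth becomes 1
  Position 11 ')': depth becomes 0
  Position 12 '(': depth becomes 1
  Position 13 '(': depth becomes 2
  Position 14 ')': depth becomes 1
  Position 15 ')': depth becomes 0
Maximum depth reached: 2

2


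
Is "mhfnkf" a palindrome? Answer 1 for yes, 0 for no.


Input: mhfnkf
Reversed: fknfhm
  Compare pos 0 ('m') with pos 5 ('f'): MISMATCH
  Compare pos 1 ('h') with pos 4 ('k'): MISMATCH
  Compare pos 2 ('f') with pos 3 ('n'): MISMATCH
Result: not a palindrome

0


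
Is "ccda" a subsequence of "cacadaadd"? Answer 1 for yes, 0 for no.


Check if "ccda" is a subsequence of "cacadaadd"
Greedy scan:
  Position 0 ('c'): matches sub[0] = 'c'
  Position 1 ('a'): no match needed
  Position 2 ('c'): matches sub[1] = 'c'
  Position 3 ('a'): no match needed
  Position 4 ('d'): matches sub[2] = 'd'
  Position 5 ('a'): matches sub[3] = 'a'
  Position 6 ('a'): no match needed
  Position 7 ('d'): no match needed
  Position 8 ('d'): no match needed
All 4 characters matched => is a subsequence

1


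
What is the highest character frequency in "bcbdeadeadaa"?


Input: bcbdeadeadaa
Character counts:
  'a': 4
  'b': 2
  'c': 1
  'd': 3
  'e': 2
Maximum frequency: 4

4


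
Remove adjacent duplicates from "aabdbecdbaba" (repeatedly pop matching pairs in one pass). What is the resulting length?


Input: aabdbecdbaba
Stack-based adjacent duplicate removal:
  Read 'a': push. Stack: a
  Read 'a': matches stack top 'a' => pop. Stack: (empty)
  Read 'b': push. Stack: b
  Read 'd': push. Stack: bd
  Read 'b': push. Stack: bdb
  Read 'e': push. Stack: bdbe
  Read 'c': push. Stack: bdbec
  Read 'd': push. Stack: bdbecd
  Read 'b': push. Stack: bdbecdb
  Read 'a': push. Stack: bdbecdba
  Read 'b': push. Stack: bdbecdbab
  Read 'a': push. Stack: bdbecdbaba
Final stack: "bdbecdbaba" (length 10)

10


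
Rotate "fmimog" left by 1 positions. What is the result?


Input: "fmimog", rotate left by 1
First 1 characters: "f"
Remaining characters: "mimog"
Concatenate remaining + first: "mimog" + "f" = "mimogf"

mimogf


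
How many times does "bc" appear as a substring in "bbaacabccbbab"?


Searching for "bc" in "bbaacabccbbab"
Scanning each position:
  Position 0: "bb" => no
  Position 1: "ba" => no
  Position 2: "aa" => no
  Position 3: "ac" => no
  Position 4: "ca" => no
  Position 5: "ab" => no
  Position 6: "bc" => MATCH
  Position 7: "cc" => no
  Position 8: "cb" => no
  Position 9: "bb" => no
  Position 10: "ba" => no
  Position 11: "ab" => no
Total occurrences: 1

1


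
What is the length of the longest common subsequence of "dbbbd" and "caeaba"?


LCS of "dbbbd" and "caeaba"
DP table:
           c    a    e    a    b    a
      0    0    0    0    0    0    0
  d   0    0    0    0    0    0    0
  b   0    0    0    0    0    1    1
  b   0    0    0    0    0    1    1
  b   0    0    0    0    0    1    1
  d   0    0    0    0    0    1    1
LCS length = dp[5][6] = 1

1


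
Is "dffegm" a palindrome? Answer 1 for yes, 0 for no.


Input: dffegm
Reversed: mgeffd
  Compare pos 0 ('d') with pos 5 ('m'): MISMATCH
  Compare pos 1 ('f') with pos 4 ('g'): MISMATCH
  Compare pos 2 ('f') with pos 3 ('e'): MISMATCH
Result: not a palindrome

0


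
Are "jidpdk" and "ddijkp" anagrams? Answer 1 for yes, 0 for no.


Strings: "jidpdk", "ddijkp"
Sorted first:  ddijkp
Sorted second: ddijkp
Sorted forms match => anagrams

1


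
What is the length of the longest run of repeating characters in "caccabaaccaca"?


Input: "caccabaaccaca"
Scanning for longest run:
  Position 1 ('a'): new char, reset run to 1
  Position 2 ('c'): new char, reset run to 1
  Position 3 ('c'): continues run of 'c', length=2
  Position 4 ('a'): new char, reset run to 1
  Position 5 ('b'): new char, reset run to 1
  Position 6 ('a'): new char, reset run to 1
  Position 7 ('a'): continues run of 'a', length=2
  Position 8 ('c'): new char, reset run to 1
  Position 9 ('c'): continues run of 'c', length=2
  Position 10 ('a'): new char, reset run to 1
  Position 11 ('c'): new char, reset run to 1
  Position 12 ('a'): new char, reset run to 1
Longest run: 'c' with length 2

2


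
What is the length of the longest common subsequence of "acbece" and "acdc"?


LCS of "acbece" and "acdc"
DP table:
           a    c    d    c
      0    0    0    0    0
  a   0    1    1    1    1
  c   0    1    2    2    2
  b   0    1    2    2    2
  e   0    1    2    2    2
  c   0    1    2    2    3
  e   0    1    2    2    3
LCS length = dp[6][4] = 3

3


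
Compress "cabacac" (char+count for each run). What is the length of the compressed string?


Input: cabacac
Runs:
  'c' x 1 => "c1"
  'a' x 1 => "a1"
  'b' x 1 => "b1"
  'a' x 1 => "a1"
  'c' x 1 => "c1"
  'a' x 1 => "a1"
  'c' x 1 => "c1"
Compressed: "c1a1b1a1c1a1c1"
Compressed length: 14

14


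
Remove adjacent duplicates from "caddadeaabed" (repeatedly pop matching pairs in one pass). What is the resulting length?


Input: caddadeaabed
Stack-based adjacent duplicate removal:
  Read 'c': push. Stack: c
  Read 'a': push. Stack: ca
  Read 'd': push. Stack: cad
  Read 'd': matches stack top 'd' => pop. Stack: ca
  Read 'a': matches stack top 'a' => pop. Stack: c
  Read 'd': push. Stack: cd
  Read 'e': push. Stack: cde
  Read 'a': push. Stack: cdea
  Read 'a': matches stack top 'a' => pop. Stack: cde
  Read 'b': push. Stack: cdeb
  Read 'e': push. Stack: cdebe
  Read 'd': push. Stack: cdebed
Final stack: "cdebed" (length 6)

6


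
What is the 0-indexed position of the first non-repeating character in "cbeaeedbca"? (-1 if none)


Input: cbeaeedbca
Character frequencies:
  'a': 2
  'b': 2
  'c': 2
  'd': 1
  'e': 3
Scanning left to right for freq == 1:
  Position 0 ('c'): freq=2, skip
  Position 1 ('b'): freq=2, skip
  Position 2 ('e'): freq=3, skip
  Position 3 ('a'): freq=2, skip
  Position 4 ('e'): freq=3, skip
  Position 5 ('e'): freq=3, skip
  Position 6 ('d'): unique! => answer = 6

6


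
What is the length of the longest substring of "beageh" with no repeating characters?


Input: "beageh"
Sliding window (track last position of each char):
  Position 0 ('b'): window [0,0] length 1 -- new best
  Position 1 ('e'): window [0,1] length 2 -- new best
  Position 2 ('a'): window [0,2] length 3 -- new best
  Position 3 ('g'): window [0,3] length 4 -- new best
  Position 4 ('e'): repeat (last at 1), move window start to 2
  Position 4 ('e'): window [2,4] length 3
  Position 5 ('h'): window [2,5] length 4
Longest substring with no repeats: "beag" with length 4

4


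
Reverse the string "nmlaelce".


Input: nmlaelce
Reading characters right to left:
  Position 7: 'e'
  Position 6: 'c'
  Position 5: 'l'
  Position 4: 'e'
  Position 3: 'a'
  Position 2: 'l'
  Position 1: 'm'
  Position 0: 'n'
Reversed: eclealmn

eclealmn


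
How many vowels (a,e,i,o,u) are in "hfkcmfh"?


Input: hfkcmfh
Checking each character:
  'h' at position 0: consonant
  'f' at position 1: consonant
  'k' at position 2: consonant
  'c' at position 3: consonant
  'm' at position 4: consonant
  'f' at position 5: consonant
  'h' at position 6: consonant
Total vowels: 0

0


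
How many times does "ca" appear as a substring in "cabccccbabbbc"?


Searching for "ca" in "cabccccbabbbc"
Scanning each position:
  Position 0: "ca" => MATCH
  Position 1: "ab" => no
  Position 2: "bc" => no
  Position 3: "cc" => no
  Position 4: "cc" => no
  Position 5: "cc" => no
  Position 6: "cb" => no
  Position 7: "ba" => no
  Position 8: "ab" => no
  Position 9: "bb" => no
  Position 10: "bb" => no
  Position 11: "bc" => no
Total occurrences: 1

1


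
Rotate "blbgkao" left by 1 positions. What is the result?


Input: "blbgkao", rotate left by 1
First 1 characters: "b"
Remaining characters: "lbgkao"
Concatenate remaining + first: "lbgkao" + "b" = "lbgkaob"

lbgkaob


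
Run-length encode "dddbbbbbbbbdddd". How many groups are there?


Input: dddbbbbbbbbdddd
Scanning for consecutive runs:
  Group 1: 'd' x 3 (positions 0-2)
  Group 2: 'b' x 8 (positions 3-10)
  Group 3: 'd' x 4 (positions 11-14)
Total groups: 3

3


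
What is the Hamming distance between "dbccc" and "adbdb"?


Comparing "dbccc" and "adbdb" position by position:
  Position 0: 'd' vs 'a' => differ
  Position 1: 'b' vs 'd' => differ
  Position 2: 'c' vs 'b' => differ
  Position 3: 'c' vs 'd' => differ
  Position 4: 'c' vs 'b' => differ
Total differences (Hamming distance): 5

5


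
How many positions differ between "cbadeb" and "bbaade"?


Comparing "cbadeb" and "bbaade" position by position:
  Position 0: 'c' vs 'b' => DIFFER
  Position 1: 'b' vs 'b' => same
  Position 2: 'a' vs 'a' => same
  Position 3: 'd' vs 'a' => DIFFER
  Position 4: 'e' vs 'd' => DIFFER
  Position 5: 'b' vs 'e' => DIFFER
Positions that differ: 4

4


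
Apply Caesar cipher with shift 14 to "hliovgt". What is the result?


Caesar cipher: shift "hliovgt" by 14
  'h' (pos 7) + 14 = pos 21 = 'v'
  'l' (pos 11) + 14 = pos 25 = 'z'
  'i' (pos 8) + 14 = pos 22 = 'w'
  'o' (pos 14) + 14 = pos 2 = 'c'
  'v' (pos 21) + 14 = pos 9 = 'j'
  'g' (pos 6) + 14 = pos 20 = 'u'
  't' (pos 19) + 14 = pos 7 = 'h'
Result: vzwcjuh

vzwcjuh


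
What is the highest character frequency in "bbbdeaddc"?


Input: bbbdeaddc
Character counts:
  'a': 1
  'b': 3
  'c': 1
  'd': 3
  'e': 1
Maximum frequency: 3

3


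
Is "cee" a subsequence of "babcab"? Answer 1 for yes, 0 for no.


Check if "cee" is a subsequence of "babcab"
Greedy scan:
  Position 0 ('b'): no match needed
  Position 1 ('a'): no match needed
  Position 2 ('b'): no match needed
  Position 3 ('c'): matches sub[0] = 'c'
  Position 4 ('a'): no match needed
  Position 5 ('b'): no match needed
Only matched 1/3 characters => not a subsequence

0


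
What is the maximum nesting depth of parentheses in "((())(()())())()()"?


Input: "((())(()())())()()"
Tracking depth:
  Position 0 '(': depth becomes 1
  Position 1 '(': depth becomes 2
  Position 2 '(': depth becomes 3
  Position 3 ')': depth becomes 2
  Position 4 ')': depth becomes 1
  Position 5 '(': depth becomes 2
  Position 6 '(': depth becomes 3
  Position 7 ')': depth becomes 2
  Position 8 '(': depth becomes 3
  Position 9 ')': depth becomes 2
  Position 10 ')': depth becomes 1
  Position 11 '(': depth becomes 2
  Position 12 ')': depth becomes 1
  Position 13 ')': depth becomes 0
  Position 14 '(': depth becomes 1
  Position 15 ')': depth becomes 0
  Position 16 '(': depth becomes 1
  Position 17 ')': depth becomes 0
Maximum depth reached: 3

3


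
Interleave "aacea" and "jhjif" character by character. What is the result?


Interleaving "aacea" and "jhjif":
  Position 0: 'a' from first, 'j' from second => "aj"
  Position 1: 'a' from first, 'h' from second => "ah"
  Position 2: 'c' from first, 'j' from second => "cj"
  Position 3: 'e' from first, 'i' from second => "ei"
  Position 4: 'a' from first, 'f' from second => "af"
Result: ajahcjeiaf

ajahcjeiaf


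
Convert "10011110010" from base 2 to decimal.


Input: "10011110010" in base 2
Positional expansion:
  Digit '1' (value 1) x 2^10 = 1024
  Digit '0' (value 0) x 2^9 = 0
  Digit '0' (value 0) x 2^8 = 0
  Digit '1' (value 1) x 2^7 = 128
  Digit '1' (value 1) x 2^6 = 64
  Digit '1' (value 1) x 2^5 = 32
  Digit '1' (value 1) x 2^4 = 16
  Digit '0' (value 0) x 2^3 = 0
  Digit '0' (value 0) x 2^2 = 0
  Digit '1' (value 1) x 2^1 = 2
  Digit '0' (value 0) x 2^0 = 0
Sum = 1266

1266


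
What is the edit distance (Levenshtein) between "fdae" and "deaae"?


Computing edit distance: "fdae" -> "deaae"
DP table:
           d    e    a    a    e
      0    1    2    3    4    5
  f   1    1    2    3    4    5
  d   2    1    2    3    4    5
  a   3    2    2    2    3    4
  e   4    3    2    3    3    3
Edit distance = dp[4][5] = 3

3


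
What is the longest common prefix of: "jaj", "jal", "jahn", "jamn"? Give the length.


Words: jaj, jal, jahn, jamn
  Position 0: all 'j' => match
  Position 1: all 'a' => match
  Position 2: ('j', 'l', 'h', 'm') => mismatch, stop
LCP = "ja" (length 2)

2


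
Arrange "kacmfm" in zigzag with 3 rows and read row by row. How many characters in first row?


Zigzag "kacmfm" into 3 rows:
Placing characters:
  'k' => row 0
  'a' => row 1
  'c' => row 2
  'm' => row 1
  'f' => row 0
  'm' => row 1
Rows:
  Row 0: "kf"
  Row 1: "amm"
  Row 2: "c"
First row length: 2

2


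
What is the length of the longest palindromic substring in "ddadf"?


Input: "ddadf"
Checking substrings for palindromes:
  [1:4] "dad" (len 3) => palindrome
  [0:2] "dd" (len 2) => palindrome
Longest palindromic substring: "dad" with length 3

3


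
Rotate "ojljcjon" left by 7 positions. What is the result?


Input: "ojljcjon", rotate left by 7
First 7 characters: "ojljcjo"
Remaining characters: "n"
Concatenate remaining + first: "n" + "ojljcjo" = "nojljcjo"

nojljcjo


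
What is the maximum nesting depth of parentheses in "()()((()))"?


Input: "()()((()))"
Tracking depth:
  Position 0 '(': depth becomes 1
  Position 1 ')': depth becomes 0
  Position 2 '(': depth becomes 1
  Position 3 ')': depth becomes 0
  Position 4 '(': depth becomes 1
  Position 5 '(': depth becomes 2
  Position 6 '(': depth becomes 3
  Position 7 ')': depth becomes 2
  Position 8 ')': depth becomes 1
  Position 9 ')': depth becomes 0
Maximum depth reached: 3

3


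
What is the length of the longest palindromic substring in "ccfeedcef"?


Input: "ccfeedcef"
Checking substrings for palindromes:
  [0:2] "cc" (len 2) => palindrome
  [3:5] "ee" (len 2) => palindrome
Longest palindromic substring: "cc" with length 2

2


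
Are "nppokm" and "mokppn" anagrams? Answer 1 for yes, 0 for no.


Strings: "nppokm", "mokppn"
Sorted first:  kmnopp
Sorted second: kmnopp
Sorted forms match => anagrams

1


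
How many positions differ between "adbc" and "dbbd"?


Comparing "adbc" and "dbbd" position by position:
  Position 0: 'a' vs 'd' => DIFFER
  Position 1: 'd' vs 'b' => DIFFER
  Position 2: 'b' vs 'b' => same
  Position 3: 'c' vs 'd' => DIFFER
Positions that differ: 3

3


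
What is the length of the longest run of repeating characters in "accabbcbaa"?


Input: "accabbcbaa"
Scanning for longest run:
  Position 1 ('c'): new char, reset run to 1
  Position 2 ('c'): continues run of 'c', length=2
  Position 3 ('a'): new char, reset run to 1
  Position 4 ('b'): new char, reset run to 1
  Position 5 ('b'): continues run of 'b', length=2
  Position 6 ('c'): new char, reset run to 1
  Position 7 ('b'): new char, reset run to 1
  Position 8 ('a'): new char, reset run to 1
  Position 9 ('a'): continues run of 'a', length=2
Longest run: 'c' with length 2

2


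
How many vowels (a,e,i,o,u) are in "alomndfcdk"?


Input: alomndfcdk
Checking each character:
  'a' at position 0: vowel (running total: 1)
  'l' at position 1: consonant
  'o' at position 2: vowel (running total: 2)
  'm' at position 3: consonant
  'n' at position 4: consonant
  'd' at position 5: consonant
  'f' at position 6: consonant
  'c' at position 7: consonant
  'd' at position 8: consonant
  'k' at position 9: consonant
Total vowels: 2

2


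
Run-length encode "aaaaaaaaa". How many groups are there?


Input: aaaaaaaaa
Scanning for consecutive runs:
  Group 1: 'a' x 9 (positions 0-8)
Total groups: 1

1


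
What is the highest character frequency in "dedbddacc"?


Input: dedbddacc
Character counts:
  'a': 1
  'b': 1
  'c': 2
  'd': 4
  'e': 1
Maximum frequency: 4

4


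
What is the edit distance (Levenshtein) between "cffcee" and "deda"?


Computing edit distance: "cffcee" -> "deda"
DP table:
           d    e    d    a
      0    1    2    3    4
  c   1    1    2    3    4
  f   2    2    2    3    4
  f   3    3    3    3    4
  c   4    4    4    4    4
  e   5    5    4    5    5
  e   6    6    5    5    6
Edit distance = dp[6][4] = 6

6


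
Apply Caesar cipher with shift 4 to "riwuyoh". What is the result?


Caesar cipher: shift "riwuyoh" by 4
  'r' (pos 17) + 4 = pos 21 = 'v'
  'i' (pos 8) + 4 = pos 12 = 'm'
  'w' (pos 22) + 4 = pos 0 = 'a'
  'u' (pos 20) + 4 = pos 24 = 'y'
  'y' (pos 24) + 4 = pos 2 = 'c'
  'o' (pos 14) + 4 = pos 18 = 's'
  'h' (pos 7) + 4 = pos 11 = 'l'
Result: vmaycsl

vmaycsl


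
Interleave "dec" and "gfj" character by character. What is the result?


Interleaving "dec" and "gfj":
  Position 0: 'd' from first, 'g' from second => "dg"
  Position 1: 'e' from first, 'f' from second => "ef"
  Position 2: 'c' from first, 'j' from second => "cj"
Result: dgefcj

dgefcj


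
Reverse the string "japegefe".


Input: japegefe
Reading characters right to left:
  Position 7: 'e'
  Position 6: 'f'
  Position 5: 'e'
  Position 4: 'g'
  Position 3: 'e'
  Position 2: 'p'
  Position 1: 'a'
  Position 0: 'j'
Reversed: efegepaj

efegepaj


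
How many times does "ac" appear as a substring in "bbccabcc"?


Searching for "ac" in "bbccabcc"
Scanning each position:
  Position 0: "bb" => no
  Position 1: "bc" => no
  Position 2: "cc" => no
  Position 3: "ca" => no
  Position 4: "ab" => no
  Position 5: "bc" => no
  Position 6: "cc" => no
Total occurrences: 0

0


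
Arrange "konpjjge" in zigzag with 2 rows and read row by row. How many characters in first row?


Zigzag "konpjjge" into 2 rows:
Placing characters:
  'k' => row 0
  'o' => row 1
  'n' => row 0
  'p' => row 1
  'j' => row 0
  'j' => row 1
  'g' => row 0
  'e' => row 1
Rows:
  Row 0: "knjg"
  Row 1: "opje"
First row length: 4

4


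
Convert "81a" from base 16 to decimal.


Input: "81a" in base 16
Positional expansion:
  Digit '8' (value 8) x 16^2 = 2048
  Digit '1' (value 1) x 16^1 = 16
  Digit 'a' (value 10) x 16^0 = 10
Sum = 2074

2074


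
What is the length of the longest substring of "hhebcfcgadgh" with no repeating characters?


Input: "hhebcfcgadgh"
Sliding window (track last position of each char):
  Position 0 ('h'): window [0,0] length 1 -- new best
  Position 1 ('h'): repeat (last at 0), move window start to 1
  Position 1 ('h'): window [1,1] length 1
  Position 2 ('e'): window [1,2] length 2 -- new best
  Position 3 ('b'): window [1,3] length 3 -- new best
  Position 4 ('c'): window [1,4] length 4 -- new best
  Position 5 ('f'): window [1,5] length 5 -- new best
  Position 6 ('c'): repeat (last at 4), move window start to 5
  Position 6 ('c'): window [5,6] length 2
  Position 7 ('g'): window [5,7] length 3
  Position 8 ('a'): window [5,8] length 4
  Position 9 ('d'): window [5,9] length 5
  Position 10 ('g'): repeat (last at 7), move window start to 8
  Position 10 ('g'): window [8,10] length 3
  Position 11 ('h'): window [8,11] length 4
Longest substring with no repeats: "hebcf" with length 5

5


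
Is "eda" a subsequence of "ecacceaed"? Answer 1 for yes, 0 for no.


Check if "eda" is a subsequence of "ecacceaed"
Greedy scan:
  Position 0 ('e'): matches sub[0] = 'e'
  Position 1 ('c'): no match needed
  Position 2 ('a'): no match needed
  Position 3 ('c'): no match needed
  Position 4 ('c'): no match needed
  Position 5 ('e'): no match needed
  Position 6 ('a'): no match needed
  Position 7 ('e'): no match needed
  Position 8 ('d'): matches sub[1] = 'd'
Only matched 2/3 characters => not a subsequence

0


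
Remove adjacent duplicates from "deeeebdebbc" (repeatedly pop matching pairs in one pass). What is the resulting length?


Input: deeeebdebbc
Stack-based adjacent duplicate removal:
  Read 'd': push. Stack: d
  Read 'e': push. Stack: de
  Read 'e': matches stack top 'e' => pop. Stack: d
  Read 'e': push. Stack: de
  Read 'e': matches stack top 'e' => pop. Stack: d
  Read 'b': push. Stack: db
  Read 'd': push. Stack: dbd
  Read 'e': push. Stack: dbde
  Read 'b': push. Stack: dbdeb
  Read 'b': matches stack top 'b' => pop. Stack: dbde
  Read 'c': push. Stack: dbdec
Final stack: "dbdec" (length 5)

5


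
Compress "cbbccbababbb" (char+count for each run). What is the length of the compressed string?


Input: cbbccbababbb
Runs:
  'c' x 1 => "c1"
  'b' x 2 => "b2"
  'c' x 2 => "c2"
  'b' x 1 => "b1"
  'a' x 1 => "a1"
  'b' x 1 => "b1"
  'a' x 1 => "a1"
  'b' x 3 => "b3"
Compressed: "c1b2c2b1a1b1a1b3"
Compressed length: 16

16


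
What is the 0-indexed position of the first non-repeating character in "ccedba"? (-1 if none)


Input: ccedba
Character frequencies:
  'a': 1
  'b': 1
  'c': 2
  'd': 1
  'e': 1
Scanning left to right for freq == 1:
  Position 0 ('c'): freq=2, skip
  Position 1 ('c'): freq=2, skip
  Position 2 ('e'): unique! => answer = 2

2


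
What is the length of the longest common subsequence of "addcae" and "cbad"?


LCS of "addcae" and "cbad"
DP table:
           c    b    a    d
      0    0    0    0    0
  a   0    0    0    1    1
  d   0    0    0    1    2
  d   0    0    0    1    2
  c   0    1    1    1    2
  a   0    1    1    2    2
  e   0    1    1    2    2
LCS length = dp[6][4] = 2

2


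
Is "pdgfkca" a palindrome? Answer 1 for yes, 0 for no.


Input: pdgfkca
Reversed: ackfgdp
  Compare pos 0 ('p') with pos 6 ('a'): MISMATCH
  Compare pos 1 ('d') with pos 5 ('c'): MISMATCH
  Compare pos 2 ('g') with pos 4 ('k'): MISMATCH
Result: not a palindrome

0


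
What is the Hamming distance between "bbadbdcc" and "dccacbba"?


Comparing "bbadbdcc" and "dccacbba" position by position:
  Position 0: 'b' vs 'd' => differ
  Position 1: 'b' vs 'c' => differ
  Position 2: 'a' vs 'c' => differ
  Position 3: 'd' vs 'a' => differ
  Position 4: 'b' vs 'c' => differ
  Position 5: 'd' vs 'b' => differ
  Position 6: 'c' vs 'b' => differ
  Position 7: 'c' vs 'a' => differ
Total differences (Hamming distance): 8

8


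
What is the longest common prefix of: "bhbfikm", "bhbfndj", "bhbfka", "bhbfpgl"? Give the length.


Words: bhbfikm, bhbfndj, bhbfka, bhbfpgl
  Position 0: all 'b' => match
  Position 1: all 'h' => match
  Position 2: all 'b' => match
  Position 3: all 'f' => match
  Position 4: ('i', 'n', 'k', 'p') => mismatch, stop
LCP = "bhbf" (length 4)

4


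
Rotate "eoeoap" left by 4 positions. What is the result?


Input: "eoeoap", rotate left by 4
First 4 characters: "eoeo"
Remaining characters: "ap"
Concatenate remaining + first: "ap" + "eoeo" = "apeoeo"

apeoeo


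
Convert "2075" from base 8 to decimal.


Input: "2075" in base 8
Positional expansion:
  Digit '2' (value 2) x 8^3 = 1024
  Digit '0' (value 0) x 8^2 = 0
  Digit '7' (value 7) x 8^1 = 56
  Digit '5' (value 5) x 8^0 = 5
Sum = 1085

1085


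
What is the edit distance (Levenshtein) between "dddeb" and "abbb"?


Computing edit distance: "dddeb" -> "abbb"
DP table:
           a    b    b    b
      0    1    2    3    4
  d   1    1    2    3    4
  d   2    2    2    3    4
  d   3    3    3    3    4
  e   4    4    4    4    4
  b   5    5    4    4    4
Edit distance = dp[5][4] = 4

4
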